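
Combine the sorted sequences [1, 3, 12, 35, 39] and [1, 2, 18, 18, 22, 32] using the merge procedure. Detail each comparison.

Merging process:

Compare 1 vs 1: take 1 from left. Merged: [1]
Compare 3 vs 1: take 1 from right. Merged: [1, 1]
Compare 3 vs 2: take 2 from right. Merged: [1, 1, 2]
Compare 3 vs 18: take 3 from left. Merged: [1, 1, 2, 3]
Compare 12 vs 18: take 12 from left. Merged: [1, 1, 2, 3, 12]
Compare 35 vs 18: take 18 from right. Merged: [1, 1, 2, 3, 12, 18]
Compare 35 vs 18: take 18 from right. Merged: [1, 1, 2, 3, 12, 18, 18]
Compare 35 vs 22: take 22 from right. Merged: [1, 1, 2, 3, 12, 18, 18, 22]
Compare 35 vs 32: take 32 from right. Merged: [1, 1, 2, 3, 12, 18, 18, 22, 32]
Append remaining from left: [35, 39]. Merged: [1, 1, 2, 3, 12, 18, 18, 22, 32, 35, 39]

Final merged array: [1, 1, 2, 3, 12, 18, 18, 22, 32, 35, 39]
Total comparisons: 9

The merged array is [1, 1, 2, 3, 12, 18, 18, 22, 32, 35, 39], requiring 9 comparisons. The merge step runs in O(n) time where n is the total number of elements.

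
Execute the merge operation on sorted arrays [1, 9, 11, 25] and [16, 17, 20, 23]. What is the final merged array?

Merging process:

Compare 1 vs 16: take 1 from left. Merged: [1]
Compare 9 vs 16: take 9 from left. Merged: [1, 9]
Compare 11 vs 16: take 11 from left. Merged: [1, 9, 11]
Compare 25 vs 16: take 16 from right. Merged: [1, 9, 11, 16]
Compare 25 vs 17: take 17 from right. Merged: [1, 9, 11, 16, 17]
Compare 25 vs 20: take 20 from right. Merged: [1, 9, 11, 16, 17, 20]
Compare 25 vs 23: take 23 from right. Merged: [1, 9, 11, 16, 17, 20, 23]
Append remaining from left: [25]. Merged: [1, 9, 11, 16, 17, 20, 23, 25]

Final merged array: [1, 9, 11, 16, 17, 20, 23, 25]
Total comparisons: 7

The merged array is [1, 9, 11, 16, 17, 20, 23, 25], requiring 7 comparisons. The merge step runs in O(n) time where n is the total number of elements.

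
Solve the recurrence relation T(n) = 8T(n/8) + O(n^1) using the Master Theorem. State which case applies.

Master Theorem for T(n) = 8T(n/8) + O(n^1):

a = 8, b = 8, c = 1
log_b(a) = log_8(8) = 1.0000

Case 2: c = 1 = log_8(8) = 1.0000
T(n) = O(n^1 log n) = O(n log n)

For T(n) = 8T(n/8) + O(n^1): log_8(8) = 1.0000. This is Case 2 of the Master Theorem (c = log_b(a), equal work at all levels), giving O(n log n).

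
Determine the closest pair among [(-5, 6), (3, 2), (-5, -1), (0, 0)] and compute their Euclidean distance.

Computing all pairwise distances among 4 points:

d((-5, 6), (3, 2)) = 8.9443
d((-5, 6), (-5, -1)) = 7.0
d((-5, 6), (0, 0)) = 7.8102
d((3, 2), (-5, -1)) = 8.544
d((3, 2), (0, 0)) = 3.6056 <-- minimum
d((-5, -1), (0, 0)) = 5.099

Closest pair: (3, 2) and (0, 0) with distance 3.6056

The closest pair is (3, 2) and (0, 0) with Euclidean distance 3.6056. For 4 points, brute-force pairwise comparison is shown above. For large n, the divide-and-conquer algorithm (sort by x, recurse on halves, check the dividing strip) achieves O(n log n).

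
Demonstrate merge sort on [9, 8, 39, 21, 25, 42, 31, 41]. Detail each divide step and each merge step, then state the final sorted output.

Merge sort trace:

Split: [9, 8, 39, 21, 25, 42, 31, 41] -> [9, 8, 39, 21] and [25, 42, 31, 41]
  Split: [9, 8, 39, 21] -> [9, 8] and [39, 21]
    Split: [9, 8] -> [9] and [8]
    Merge: [9] + [8] -> [8, 9]
    Split: [39, 21] -> [39] and [21]
    Merge: [39] + [21] -> [21, 39]
  Merge: [8, 9] + [21, 39] -> [8, 9, 21, 39]
  Split: [25, 42, 31, 41] -> [25, 42] and [31, 41]
    Split: [25, 42] -> [25] and [42]
    Merge: [25] + [42] -> [25, 42]
    Split: [31, 41] -> [31] and [41]
    Merge: [31] + [41] -> [31, 41]
  Merge: [25, 42] + [31, 41] -> [25, 31, 41, 42]
Merge: [8, 9, 21, 39] + [25, 31, 41, 42] -> [8, 9, 21, 25, 31, 39, 41, 42]

Final sorted array: [8, 9, 21, 25, 31, 39, 41, 42]

The merge sort proceeds by recursively splitting the array and merging sorted halves.
After all merges, the sorted array is [8, 9, 21, 25, 31, 39, 41, 42].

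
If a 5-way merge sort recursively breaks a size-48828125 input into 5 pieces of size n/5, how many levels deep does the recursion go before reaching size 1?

For divide and conquer with division factor 5:

Problem sizes at each level:
Level 0: 48828125
Level 1: 9765625
Level 2: 1953125
Level 3: 390625
Level 4: 78125
Level 5: 15625
Level 6: 3125
Level 7: 625
Level 8: 125
Level 9: 25
Level 10: 5
Level 11: 1

The root is level 0 and the size-1 base case is level 11 (the tree spans levels 0 through 11, i.e. 12 levels counting the root), so the depth is the number of divisions: log_5(48828125) = 11

The recursion tree depth is log_5(48828125) = 11. At each level, the problem size is divided by 5, so it takes 11 divisions to reduce to a base case of size 1. The algorithm makes 5 recursive calls at each level.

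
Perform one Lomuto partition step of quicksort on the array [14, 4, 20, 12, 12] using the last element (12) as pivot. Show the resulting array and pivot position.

Lomuto partition with pivot = 12:

Initial array: [14, 4, 20, 12, 12]

arr[0]=14 > 12: no swap
arr[1]=4 <= 12: swap with position 0, array becomes [4, 14, 20, 12, 12]
arr[2]=20 > 12: no swap
arr[3]=12 <= 12: swap with position 1, array becomes [4, 12, 20, 14, 12]

Place pivot at position 2: [4, 12, 12, 14, 20]
Pivot position: 2

After partitioning with pivot 12, the array becomes [4, 12, 12, 14, 20]. The pivot is placed at index 2. All elements to the left of the pivot are <= 12, and all elements to the right are > 12.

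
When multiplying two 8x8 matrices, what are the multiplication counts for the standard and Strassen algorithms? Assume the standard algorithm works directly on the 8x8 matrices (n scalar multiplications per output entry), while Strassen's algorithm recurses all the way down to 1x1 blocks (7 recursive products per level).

Matrix multiplication for 8x8 matrices:

Standard algorithm: 8^3 = 512 multiplications
Strassen's algorithm: 7^(log2(8)) = 7^3 = 343 multiplications
Savings: 512 - 343 = 169 multiplications

Standard: 512 multiplications (8^3). Strassen: 343 multiplications (7^3). Strassen reduces 8 recursive multiplications to 7 at each level.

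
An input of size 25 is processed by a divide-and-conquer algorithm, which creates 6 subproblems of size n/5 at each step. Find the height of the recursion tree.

For divide and conquer with division factor 5:

Problem sizes at each level:
Level 0: 25
Level 1: 5
Level 2: 1

The root is level 0 and the size-1 base case is level 2 (the tree spans levels 0 through 2, i.e. 3 levels counting the root), so the depth is the number of divisions: log_5(25) = 2

The recursion tree depth is log_5(25) = 2. At each level, the problem size is divided by 5, so it takes 2 divisions to reduce to a base case of size 1. The algorithm makes 6 recursive calls at each level.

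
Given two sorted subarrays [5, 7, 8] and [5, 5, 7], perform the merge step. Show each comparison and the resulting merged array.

Merging process:

Compare 5 vs 5: take 5 from left. Merged: [5]
Compare 7 vs 5: take 5 from right. Merged: [5, 5]
Compare 7 vs 5: take 5 from right. Merged: [5, 5, 5]
Compare 7 vs 7: take 7 from left. Merged: [5, 5, 5, 7]
Compare 8 vs 7: take 7 from right. Merged: [5, 5, 5, 7, 7]
Append remaining from left: [8]. Merged: [5, 5, 5, 7, 7, 8]

Final merged array: [5, 5, 5, 7, 7, 8]
Total comparisons: 5

The merged array is [5, 5, 5, 7, 7, 8], requiring 5 comparisons. The merge step runs in O(n) time where n is the total number of elements.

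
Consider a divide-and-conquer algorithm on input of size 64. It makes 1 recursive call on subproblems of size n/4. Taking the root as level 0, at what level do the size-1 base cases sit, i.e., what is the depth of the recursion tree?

For divide and conquer with division factor 4:

Problem sizes at each level:
Level 0: 64
Level 1: 16
Level 2: 4
Level 3: 1

The root is level 0 and the size-1 base case is level 3 (the tree spans levels 0 through 3, i.e. 4 levels counting the root), so the depth is the number of divisions: log_4(64) = 3

The recursion tree depth is log_4(64) = 3. At each level, the problem size is divided by 4, so it takes 3 divisions to reduce to a base case of size 1. The algorithm makes 1 recursive call at each level.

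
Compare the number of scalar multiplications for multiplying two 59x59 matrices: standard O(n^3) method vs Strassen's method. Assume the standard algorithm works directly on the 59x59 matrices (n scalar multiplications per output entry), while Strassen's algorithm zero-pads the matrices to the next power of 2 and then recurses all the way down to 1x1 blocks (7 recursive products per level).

Matrix multiplication for 59x59 matrices:

Strassen's algorithm requires power-of-2 dimensions. Pad 59x59 to 64x64 (next power of 2).

Standard algorithm: 59^3 = 205379 multiplications
Strassen's algorithm: 7^(log2(64)) = 7^6 = 117649 multiplications
Savings: 205379 - 117649 = 87730 multiplications

Standard: 205379 multiplications (59^3). Strassen: 117649 multiplications (7^6, after padding to 64x64). Strassen reduces 8 recursive multiplications to 7 at each level.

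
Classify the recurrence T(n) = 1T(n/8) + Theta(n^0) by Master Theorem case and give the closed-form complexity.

Master Theorem for T(n) = 1T(n/8) + O(n^0):

a = 1, b = 8, c = 0
log_b(a) = log_8(1) = 0.0000

Case 2: c = 0 = log_8(1) = 0.0000
T(n) = O(n^0 log n) = O(log n)

For T(n) = 1T(n/8) + O(n^0): log_8(1) = 0.0000. This is Case 2 of the Master Theorem (c = log_b(a), equal work at all levels), giving O(log n).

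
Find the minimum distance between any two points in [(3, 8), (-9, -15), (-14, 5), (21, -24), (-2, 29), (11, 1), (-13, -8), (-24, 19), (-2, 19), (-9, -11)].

Computing all pairwise distances among 10 points:

d((3, 8), (-9, -15)) = 25.9422
d((3, 8), (-14, 5)) = 17.2627
d((3, 8), (21, -24)) = 36.7151
d((3, 8), (-2, 29)) = 21.587
d((3, 8), (11, 1)) = 10.6301
d((3, 8), (-13, -8)) = 22.6274
d((3, 8), (-24, 19)) = 29.1548
d((3, 8), (-2, 19)) = 12.083
d((3, 8), (-9, -11)) = 22.4722
d((-9, -15), (-14, 5)) = 20.6155
d((-9, -15), (21, -24)) = 31.3209
d((-9, -15), (-2, 29)) = 44.5533
d((-9, -15), (11, 1)) = 25.6125
d((-9, -15), (-13, -8)) = 8.0623
d((-9, -15), (-24, 19)) = 37.1618
d((-9, -15), (-2, 19)) = 34.7131
d((-9, -15), (-9, -11)) = 4.0 <-- minimum
d((-14, 5), (21, -24)) = 45.4533
d((-14, 5), (-2, 29)) = 26.8328
d((-14, 5), (11, 1)) = 25.318
d((-14, 5), (-13, -8)) = 13.0384
d((-14, 5), (-24, 19)) = 17.2047
d((-14, 5), (-2, 19)) = 18.4391
d((-14, 5), (-9, -11)) = 16.7631
d((21, -24), (-2, 29)) = 57.7754
d((21, -24), (11, 1)) = 26.9258
d((21, -24), (-13, -8)) = 37.5766
d((21, -24), (-24, 19)) = 62.2415
d((21, -24), (-2, 19)) = 48.7647
d((21, -24), (-9, -11)) = 32.6956
d((-2, 29), (11, 1)) = 30.8707
d((-2, 29), (-13, -8)) = 38.6005
d((-2, 29), (-24, 19)) = 24.1661
d((-2, 29), (-2, 19)) = 10.0
d((-2, 29), (-9, -11)) = 40.6079
d((11, 1), (-13, -8)) = 25.632
d((11, 1), (-24, 19)) = 39.3573
d((11, 1), (-2, 19)) = 22.2036
d((11, 1), (-9, -11)) = 23.3238
d((-13, -8), (-24, 19)) = 29.1548
d((-13, -8), (-2, 19)) = 29.1548
d((-13, -8), (-9, -11)) = 5.0
d((-24, 19), (-2, 19)) = 22.0
d((-24, 19), (-9, -11)) = 33.541
d((-2, 19), (-9, -11)) = 30.8058

Closest pair: (-9, -15) and (-9, -11) with distance 4.0

The closest pair is (-9, -15) and (-9, -11) with Euclidean distance 4.0. For 10 points, brute-force pairwise comparison is shown above. For large n, the divide-and-conquer algorithm (sort by x, recurse on halves, check the dividing strip) achieves O(n log n).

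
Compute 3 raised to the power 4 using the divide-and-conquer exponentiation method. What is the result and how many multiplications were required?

Computing 3^4 by squaring (build up from 3^1; each line after the first costs one multiplication):

3^1 = 3
3^2 = (3^1)^2 = 3^2 = 9
3^4 = (3^2)^2 = 9^2 = 81

Result: 81
Multiplications needed: 2 (2 lines after 3^1)

3^4 = 81. Using exponentiation by squaring, this requires 2 multiplications. The key idea: if the exponent is even, square the half-power; if odd, multiply by the base once.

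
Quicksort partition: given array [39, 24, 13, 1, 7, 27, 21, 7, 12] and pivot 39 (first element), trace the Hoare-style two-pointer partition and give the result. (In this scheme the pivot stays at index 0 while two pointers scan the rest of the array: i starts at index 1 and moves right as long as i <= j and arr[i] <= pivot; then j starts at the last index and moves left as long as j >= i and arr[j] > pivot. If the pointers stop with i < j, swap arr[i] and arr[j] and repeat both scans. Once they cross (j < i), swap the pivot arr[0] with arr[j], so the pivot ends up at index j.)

Hoare-style two-pointer partition with pivot = 39:

Initial array: [39, 24, 13, 1, 7, 27, 21, 7, 12]

Pointers start at i = 1, j = 8.
i ends at 9, j ends at 8: the pointers have crossed (j < i), so scanning stops.

Swap pivot arr[0] with arr[8] to place pivot at position 8: [12, 24, 13, 1, 7, 27, 21, 7, 39]
Pivot position: 8

After partitioning with pivot 39, the array becomes [12, 24, 13, 1, 7, 27, 21, 7, 39]. The pivot is placed at index 8. All elements to the left of the pivot are <= 39, and all elements to the right are > 39.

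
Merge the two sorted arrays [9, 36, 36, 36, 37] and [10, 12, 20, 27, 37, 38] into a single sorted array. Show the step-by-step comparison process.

Merging process:

Compare 9 vs 10: take 9 from left. Merged: [9]
Compare 36 vs 10: take 10 from right. Merged: [9, 10]
Compare 36 vs 12: take 12 from right. Merged: [9, 10, 12]
Compare 36 vs 20: take 20 from right. Merged: [9, 10, 12, 20]
Compare 36 vs 27: take 27 from right. Merged: [9, 10, 12, 20, 27]
Compare 36 vs 37: take 36 from left. Merged: [9, 10, 12, 20, 27, 36]
Compare 36 vs 37: take 36 from left. Merged: [9, 10, 12, 20, 27, 36, 36]
Compare 36 vs 37: take 36 from left. Merged: [9, 10, 12, 20, 27, 36, 36, 36]
Compare 37 vs 37: take 37 from left. Merged: [9, 10, 12, 20, 27, 36, 36, 36, 37]
Append remaining from right: [37, 38]. Merged: [9, 10, 12, 20, 27, 36, 36, 36, 37, 37, 38]

Final merged array: [9, 10, 12, 20, 27, 36, 36, 36, 37, 37, 38]
Total comparisons: 9

The merged array is [9, 10, 12, 20, 27, 36, 36, 36, 37, 37, 38], requiring 9 comparisons. The merge step runs in O(n) time where n is the total number of elements.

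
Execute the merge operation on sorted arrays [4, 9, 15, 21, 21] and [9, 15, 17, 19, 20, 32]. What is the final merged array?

Merging process:

Compare 4 vs 9: take 4 from left. Merged: [4]
Compare 9 vs 9: take 9 from left. Merged: [4, 9]
Compare 15 vs 9: take 9 from right. Merged: [4, 9, 9]
Compare 15 vs 15: take 15 from left. Merged: [4, 9, 9, 15]
Compare 21 vs 15: take 15 from right. Merged: [4, 9, 9, 15, 15]
Compare 21 vs 17: take 17 from right. Merged: [4, 9, 9, 15, 15, 17]
Compare 21 vs 19: take 19 from right. Merged: [4, 9, 9, 15, 15, 17, 19]
Compare 21 vs 20: take 20 from right. Merged: [4, 9, 9, 15, 15, 17, 19, 20]
Compare 21 vs 32: take 21 from left. Merged: [4, 9, 9, 15, 15, 17, 19, 20, 21]
Compare 21 vs 32: take 21 from left. Merged: [4, 9, 9, 15, 15, 17, 19, 20, 21, 21]
Append remaining from right: [32]. Merged: [4, 9, 9, 15, 15, 17, 19, 20, 21, 21, 32]

Final merged array: [4, 9, 9, 15, 15, 17, 19, 20, 21, 21, 32]
Total comparisons: 10

The merged array is [4, 9, 9, 15, 15, 17, 19, 20, 21, 21, 32], requiring 10 comparisons. The merge step runs in O(n) time where n is the total number of elements.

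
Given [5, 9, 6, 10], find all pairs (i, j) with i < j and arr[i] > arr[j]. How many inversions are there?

Finding inversions in [5, 9, 6, 10]:

(1, 2): arr[1]=9 > arr[2]=6

Total inversions: 1

The array has 1 inversion(s): (1,2). Each pair (i,j) satisfies i < j and arr[i] > arr[j].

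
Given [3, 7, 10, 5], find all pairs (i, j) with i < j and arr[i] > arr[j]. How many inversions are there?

Finding inversions in [3, 7, 10, 5]:

(1, 3): arr[1]=7 > arr[3]=5
(2, 3): arr[2]=10 > arr[3]=5

Total inversions: 2

The array has 2 inversion(s): (1,3), (2,3). Each pair (i,j) satisfies i < j and arr[i] > arr[j].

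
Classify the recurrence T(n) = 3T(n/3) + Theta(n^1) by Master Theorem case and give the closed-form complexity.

Master Theorem for T(n) = 3T(n/3) + O(n^1):

a = 3, b = 3, c = 1
log_b(a) = log_3(3) = 1.0000

Case 2: c = 1 = log_3(3) = 1.0000
T(n) = O(n^1 log n) = O(n log n)

For T(n) = 3T(n/3) + O(n^1): log_3(3) = 1.0000. This is Case 2 of the Master Theorem (c = log_b(a), equal work at all levels), giving O(n log n).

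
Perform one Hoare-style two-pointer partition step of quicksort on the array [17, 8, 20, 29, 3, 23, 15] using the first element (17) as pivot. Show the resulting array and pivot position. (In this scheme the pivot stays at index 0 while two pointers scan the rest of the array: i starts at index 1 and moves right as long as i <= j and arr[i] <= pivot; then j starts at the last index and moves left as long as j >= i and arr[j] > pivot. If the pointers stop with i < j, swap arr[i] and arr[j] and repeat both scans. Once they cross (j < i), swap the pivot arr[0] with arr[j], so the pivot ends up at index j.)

Hoare-style two-pointer partition with pivot = 17:

Initial array: [17, 8, 20, 29, 3, 23, 15]

Pointers start at i = 1, j = 6.
i stops at index 2 (arr[2]=20 > 17), j stops at index 6 (arr[6]=15 <= 17): swap arr[2] and arr[6], array becomes [17, 8, 15, 29, 3, 23, 20]
i stops at index 3 (arr[3]=29 > 17), j stops at index 4 (arr[4]=3 <= 17): swap arr[3] and arr[4], array becomes [17, 8, 15, 3, 29, 23, 20]
i ends at 4, j ends at 3: the pointers have crossed (j < i), so scanning stops.

Swap pivot arr[0] with arr[3] to place pivot at position 3: [3, 8, 15, 17, 29, 23, 20]
Pivot position: 3

After partitioning with pivot 17, the array becomes [3, 8, 15, 17, 29, 23, 20]. The pivot is placed at index 3. All elements to the left of the pivot are <= 17, and all elements to the right are > 17.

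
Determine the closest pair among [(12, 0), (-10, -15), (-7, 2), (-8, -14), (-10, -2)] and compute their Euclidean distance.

Computing all pairwise distances among 5 points:

d((12, 0), (-10, -15)) = 26.6271
d((12, 0), (-7, 2)) = 19.105
d((12, 0), (-8, -14)) = 24.4131
d((12, 0), (-10, -2)) = 22.0907
d((-10, -15), (-7, 2)) = 17.2627
d((-10, -15), (-8, -14)) = 2.2361 <-- minimum
d((-10, -15), (-10, -2)) = 13.0
d((-7, 2), (-8, -14)) = 16.0312
d((-7, 2), (-10, -2)) = 5.0
d((-8, -14), (-10, -2)) = 12.1655

Closest pair: (-10, -15) and (-8, -14) with distance 2.2361

The closest pair is (-10, -15) and (-8, -14) with Euclidean distance 2.2361. For 5 points, brute-force pairwise comparison is shown above. For large n, the divide-and-conquer algorithm (sort by x, recurse on halves, check the dividing strip) achieves O(n log n).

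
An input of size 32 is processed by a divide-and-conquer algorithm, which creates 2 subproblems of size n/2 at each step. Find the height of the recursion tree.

For divide and conquer with division factor 2:

Problem sizes at each level:
Level 0: 32
Level 1: 16
Level 2: 8
Level 3: 4
Level 4: 2
Level 5: 1

The root is level 0 and the size-1 base case is level 5 (the tree spans levels 0 through 5, i.e. 6 levels counting the root), so the depth is the number of divisions: log_2(32) = 5

The recursion tree depth is log_2(32) = 5. At each level, the problem size is divided by 2, so it takes 5 divisions to reduce to a base case of size 1. The algorithm makes 2 recursive calls at each level.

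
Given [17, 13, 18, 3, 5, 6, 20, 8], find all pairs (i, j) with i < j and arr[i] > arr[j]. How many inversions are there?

Finding inversions in [17, 13, 18, 3, 5, 6, 20, 8]:

(0, 1): arr[0]=17 > arr[1]=13
(0, 3): arr[0]=17 > arr[3]=3
(0, 4): arr[0]=17 > arr[4]=5
(0, 5): arr[0]=17 > arr[5]=6
(0, 7): arr[0]=17 > arr[7]=8
(1, 3): arr[1]=13 > arr[3]=3
(1, 4): arr[1]=13 > arr[4]=5
(1, 5): arr[1]=13 > arr[5]=6
(1, 7): arr[1]=13 > arr[7]=8
(2, 3): arr[2]=18 > arr[3]=3
(2, 4): arr[2]=18 > arr[4]=5
(2, 5): arr[2]=18 > arr[5]=6
(2, 7): arr[2]=18 > arr[7]=8
(6, 7): arr[6]=20 > arr[7]=8

Total inversions: 14

The array has 14 inversion(s): (0,1), (0,3), (0,4), (0,5), (0,7), (1,3), (1,4), (1,5), (1,7), (2,3), (2,4), (2,5), (2,7), (6,7). Each pair (i,j) satisfies i < j and arr[i] > arr[j].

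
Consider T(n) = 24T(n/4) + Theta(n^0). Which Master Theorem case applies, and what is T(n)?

Master Theorem for T(n) = 24T(n/4) + O(n^0):

a = 24, b = 4, c = 0
log_b(a) = log_4(24) = 2.2925

Case 1: c = 0 < log_4(24) = 2.2925
T(n) = O(n^(log_4 24))

For T(n) = 24T(n/4) + O(n^0): log_4(24) = 2.2925. This is Case 1 of the Master Theorem (c < log_b(a), work dominated by leaves), giving O(n^(log_4 24)).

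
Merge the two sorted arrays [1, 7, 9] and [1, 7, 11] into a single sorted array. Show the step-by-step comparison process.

Merging process:

Compare 1 vs 1: take 1 from left. Merged: [1]
Compare 7 vs 1: take 1 from right. Merged: [1, 1]
Compare 7 vs 7: take 7 from left. Merged: [1, 1, 7]
Compare 9 vs 7: take 7 from right. Merged: [1, 1, 7, 7]
Compare 9 vs 11: take 9 from left. Merged: [1, 1, 7, 7, 9]
Append remaining from right: [11]. Merged: [1, 1, 7, 7, 9, 11]

Final merged array: [1, 1, 7, 7, 9, 11]
Total comparisons: 5

The merged array is [1, 1, 7, 7, 9, 11], requiring 5 comparisons. The merge step runs in O(n) time where n is the total number of elements.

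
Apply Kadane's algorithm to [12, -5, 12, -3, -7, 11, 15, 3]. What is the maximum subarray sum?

Using Kadane's algorithm on [12, -5, 12, -3, -7, 11, 15, 3]:

Scanning through the array:
Position 1 (value -5): max_ending_here = 7, max_so_far = 12
Position 2 (value 12): max_ending_here = 19, max_so_far = 19
Position 3 (value -3): max_ending_here = 16, max_so_far = 19
Position 4 (value -7): max_ending_here = 9, max_so_far = 19
Position 5 (value 11): max_ending_here = 20, max_so_far = 20
Position 6 (value 15): max_ending_here = 35, max_so_far = 35
Position 7 (value 3): max_ending_here = 38, max_so_far = 38

Maximum subarray: [12, -5, 12, -3, -7, 11, 15, 3]
Maximum sum: 38

The maximum subarray is [12, -5, 12, -3, -7, 11, 15, 3] with sum 38. This subarray runs from index 0 to index 7.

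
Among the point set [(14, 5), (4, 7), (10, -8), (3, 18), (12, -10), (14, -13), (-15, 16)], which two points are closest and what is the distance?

Computing all pairwise distances among 7 points:

d((14, 5), (4, 7)) = 10.198
d((14, 5), (10, -8)) = 13.6015
d((14, 5), (3, 18)) = 17.0294
d((14, 5), (12, -10)) = 15.1327
d((14, 5), (14, -13)) = 18.0
d((14, 5), (-15, 16)) = 31.0161
d((4, 7), (10, -8)) = 16.1555
d((4, 7), (3, 18)) = 11.0454
d((4, 7), (12, -10)) = 18.7883
d((4, 7), (14, -13)) = 22.3607
d((4, 7), (-15, 16)) = 21.0238
d((10, -8), (3, 18)) = 26.9258
d((10, -8), (12, -10)) = 2.8284 <-- minimum
d((10, -8), (14, -13)) = 6.4031
d((10, -8), (-15, 16)) = 34.6554
d((3, 18), (12, -10)) = 29.4109
d((3, 18), (14, -13)) = 32.8938
d((3, 18), (-15, 16)) = 18.1108
d((12, -10), (14, -13)) = 3.6056
d((12, -10), (-15, 16)) = 37.4833
d((14, -13), (-15, 16)) = 41.0122

Closest pair: (10, -8) and (12, -10) with distance 2.8284

The closest pair is (10, -8) and (12, -10) with Euclidean distance 2.8284. For 7 points, brute-force pairwise comparison is shown above. For large n, the divide-and-conquer algorithm (sort by x, recurse on halves, check the dividing strip) achieves O(n log n).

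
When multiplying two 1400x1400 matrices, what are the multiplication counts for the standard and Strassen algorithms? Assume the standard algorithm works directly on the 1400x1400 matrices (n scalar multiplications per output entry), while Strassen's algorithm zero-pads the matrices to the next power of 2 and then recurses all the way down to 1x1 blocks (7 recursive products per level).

Matrix multiplication for 1400x1400 matrices:

Strassen's algorithm requires power-of-2 dimensions. Pad 1400x1400 to 2048x2048 (next power of 2).

Standard algorithm: 1400^3 = 2744000000 multiplications
Strassen's algorithm: 7^(log2(2048)) = 7^11 = 1977326743 multiplications
Savings: 2744000000 - 1977326743 = 766673257 multiplications

Standard: 2744000000 multiplications (1400^3). Strassen: 1977326743 multiplications (7^11, after padding to 2048x2048). Strassen reduces 8 recursive multiplications to 7 at each level.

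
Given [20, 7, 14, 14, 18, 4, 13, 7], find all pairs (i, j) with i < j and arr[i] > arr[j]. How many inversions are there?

Finding inversions in [20, 7, 14, 14, 18, 4, 13, 7]:

(0, 1): arr[0]=20 > arr[1]=7
(0, 2): arr[0]=20 > arr[2]=14
(0, 3): arr[0]=20 > arr[3]=14
(0, 4): arr[0]=20 > arr[4]=18
(0, 5): arr[0]=20 > arr[5]=4
(0, 6): arr[0]=20 > arr[6]=13
(0, 7): arr[0]=20 > arr[7]=7
(1, 5): arr[1]=7 > arr[5]=4
(2, 5): arr[2]=14 > arr[5]=4
(2, 6): arr[2]=14 > arr[6]=13
(2, 7): arr[2]=14 > arr[7]=7
(3, 5): arr[3]=14 > arr[5]=4
(3, 6): arr[3]=14 > arr[6]=13
(3, 7): arr[3]=14 > arr[7]=7
(4, 5): arr[4]=18 > arr[5]=4
(4, 6): arr[4]=18 > arr[6]=13
(4, 7): arr[4]=18 > arr[7]=7
(6, 7): arr[6]=13 > arr[7]=7

Total inversions: 18

The array has 18 inversion(s): (0,1), (0,2), (0,3), (0,4), (0,5), (0,6), (0,7), (1,5), (2,5), (2,6), (2,7), (3,5), (3,6), (3,7), (4,5), (4,6), (4,7), (6,7). Each pair (i,j) satisfies i < j and arr[i] > arr[j].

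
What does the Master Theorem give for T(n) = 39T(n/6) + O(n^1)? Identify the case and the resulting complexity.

Master Theorem for T(n) = 39T(n/6) + O(n^1):

a = 39, b = 6, c = 1
log_b(a) = log_6(39) = 2.0447

Case 1: c = 1 < log_6(39) = 2.0447
T(n) = O(n^(log_6 39))

For T(n) = 39T(n/6) + O(n^1): log_6(39) = 2.0447. This is Case 1 of the Master Theorem (c < log_b(a), work dominated by leaves), giving O(n^(log_6 39)).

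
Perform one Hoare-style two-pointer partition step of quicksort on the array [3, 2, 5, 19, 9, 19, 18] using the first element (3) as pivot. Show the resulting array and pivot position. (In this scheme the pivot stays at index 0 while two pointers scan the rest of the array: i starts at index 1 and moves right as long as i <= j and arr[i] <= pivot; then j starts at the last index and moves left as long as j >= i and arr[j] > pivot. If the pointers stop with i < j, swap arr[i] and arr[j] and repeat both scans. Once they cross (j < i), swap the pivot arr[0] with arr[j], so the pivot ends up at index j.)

Hoare-style two-pointer partition with pivot = 3:

Initial array: [3, 2, 5, 19, 9, 19, 18]

Pointers start at i = 1, j = 6.
i ends at 2, j ends at 1: the pointers have crossed (j < i), so scanning stops.

Swap pivot arr[0] with arr[1] to place pivot at position 1: [2, 3, 5, 19, 9, 19, 18]
Pivot position: 1

After partitioning with pivot 3, the array becomes [2, 3, 5, 19, 9, 19, 18]. The pivot is placed at index 1. All elements to the left of the pivot are <= 3, and all elements to the right are > 3.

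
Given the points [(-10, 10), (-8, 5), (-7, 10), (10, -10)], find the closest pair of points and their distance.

Computing all pairwise distances among 4 points:

d((-10, 10), (-8, 5)) = 5.3852
d((-10, 10), (-7, 10)) = 3.0 <-- minimum
d((-10, 10), (10, -10)) = 28.2843
d((-8, 5), (-7, 10)) = 5.099
d((-8, 5), (10, -10)) = 23.4307
d((-7, 10), (10, -10)) = 26.2488

Closest pair: (-10, 10) and (-7, 10) with distance 3.0

The closest pair is (-10, 10) and (-7, 10) with Euclidean distance 3.0. For 4 points, brute-force pairwise comparison is shown above. For large n, the divide-and-conquer algorithm (sort by x, recurse on halves, check the dividing strip) achieves O(n log n).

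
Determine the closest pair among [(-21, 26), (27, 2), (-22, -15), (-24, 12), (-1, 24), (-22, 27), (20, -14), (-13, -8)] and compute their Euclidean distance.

Computing all pairwise distances among 8 points:

d((-21, 26), (27, 2)) = 53.6656
d((-21, 26), (-22, -15)) = 41.0122
d((-21, 26), (-24, 12)) = 14.3178
d((-21, 26), (-1, 24)) = 20.0998
d((-21, 26), (-22, 27)) = 1.4142 <-- minimum
d((-21, 26), (20, -14)) = 57.28
d((-21, 26), (-13, -8)) = 34.9285
d((27, 2), (-22, -15)) = 51.8652
d((27, 2), (-24, 12)) = 51.9711
d((27, 2), (-1, 24)) = 35.609
d((27, 2), (-22, 27)) = 55.0091
d((27, 2), (20, -14)) = 17.4642
d((27, 2), (-13, -8)) = 41.2311
d((-22, -15), (-24, 12)) = 27.074
d((-22, -15), (-1, 24)) = 44.2945
d((-22, -15), (-22, 27)) = 42.0
d((-22, -15), (20, -14)) = 42.0119
d((-22, -15), (-13, -8)) = 11.4018
d((-24, 12), (-1, 24)) = 25.9422
d((-24, 12), (-22, 27)) = 15.1327
d((-24, 12), (20, -14)) = 51.1077
d((-24, 12), (-13, -8)) = 22.8254
d((-1, 24), (-22, 27)) = 21.2132
d((-1, 24), (20, -14)) = 43.4166
d((-1, 24), (-13, -8)) = 34.176
d((-22, 27), (20, -14)) = 58.6941
d((-22, 27), (-13, -8)) = 36.1386
d((20, -14), (-13, -8)) = 33.541

Closest pair: (-21, 26) and (-22, 27) with distance 1.4142

The closest pair is (-21, 26) and (-22, 27) with Euclidean distance 1.4142. For 8 points, brute-force pairwise comparison is shown above. For large n, the divide-and-conquer algorithm (sort by x, recurse on halves, check the dividing strip) achieves O(n log n).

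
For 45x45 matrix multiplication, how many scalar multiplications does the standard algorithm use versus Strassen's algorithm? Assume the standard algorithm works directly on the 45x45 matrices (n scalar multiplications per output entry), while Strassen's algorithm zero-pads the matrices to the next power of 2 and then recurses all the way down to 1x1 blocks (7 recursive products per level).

Matrix multiplication for 45x45 matrices:

Strassen's algorithm requires power-of-2 dimensions. Pad 45x45 to 64x64 (next power of 2).

Standard algorithm: 45^3 = 91125 multiplications
Strassen's algorithm: 7^(log2(64)) = 7^6 = 117649 multiplications
Difference: 91125 - 117649 = -26524 (Strassen uses MORE here due to padding overhead — for small or just-over-power-of-2 n, padding can outweigh the per-level savings)

Standard: 91125 multiplications (45^3). Strassen: 117649 multiplications (7^6, after padding to 64x64). Strassen reduces 8 recursive multiplications to 7 at each level.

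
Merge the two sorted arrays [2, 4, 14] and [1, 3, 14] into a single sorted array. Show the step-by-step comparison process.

Merging process:

Compare 2 vs 1: take 1 from right. Merged: [1]
Compare 2 vs 3: take 2 from left. Merged: [1, 2]
Compare 4 vs 3: take 3 from right. Merged: [1, 2, 3]
Compare 4 vs 14: take 4 from left. Merged: [1, 2, 3, 4]
Compare 14 vs 14: take 14 from left. Merged: [1, 2, 3, 4, 14]
Append remaining from right: [14]. Merged: [1, 2, 3, 4, 14, 14]

Final merged array: [1, 2, 3, 4, 14, 14]
Total comparisons: 5

The merged array is [1, 2, 3, 4, 14, 14], requiring 5 comparisons. The merge step runs in O(n) time where n is the total number of elements.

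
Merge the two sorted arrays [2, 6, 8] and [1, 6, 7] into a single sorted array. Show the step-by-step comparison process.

Merging process:

Compare 2 vs 1: take 1 from right. Merged: [1]
Compare 2 vs 6: take 2 from left. Merged: [1, 2]
Compare 6 vs 6: take 6 from left. Merged: [1, 2, 6]
Compare 8 vs 6: take 6 from right. Merged: [1, 2, 6, 6]
Compare 8 vs 7: take 7 from right. Merged: [1, 2, 6, 6, 7]
Append remaining from left: [8]. Merged: [1, 2, 6, 6, 7, 8]

Final merged array: [1, 2, 6, 6, 7, 8]
Total comparisons: 5

The merged array is [1, 2, 6, 6, 7, 8], requiring 5 comparisons. The merge step runs in O(n) time where n is the total number of elements.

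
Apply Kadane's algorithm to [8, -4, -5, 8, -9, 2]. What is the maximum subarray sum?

Using Kadane's algorithm on [8, -4, -5, 8, -9, 2]:

Scanning through the array:
Position 1 (value -4): max_ending_here = 4, max_so_far = 8
Position 2 (value -5): max_ending_here = -1, max_so_far = 8
Position 3 (value 8): max_ending_here = 8, max_so_far = 8
Position 4 (value -9): max_ending_here = -1, max_so_far = 8
Position 5 (value 2): max_ending_here = 2, max_so_far = 8

Maximum subarray: [8]
Maximum sum: 8

The maximum subarray is [8] with sum 8. This subarray runs from index 0 to index 0.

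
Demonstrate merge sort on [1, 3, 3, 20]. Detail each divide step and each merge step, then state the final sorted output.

Merge sort trace:

Split: [1, 3, 3, 20] -> [1, 3] and [3, 20]
  Split: [1, 3] -> [1] and [3]
  Merge: [1] + [3] -> [1, 3]
  Split: [3, 20] -> [3] and [20]
  Merge: [3] + [20] -> [3, 20]
Merge: [1, 3] + [3, 20] -> [1, 3, 3, 20]

Final sorted array: [1, 3, 3, 20]

The merge sort proceeds by recursively splitting the array and merging sorted halves.
After all merges, the sorted array is [1, 3, 3, 20].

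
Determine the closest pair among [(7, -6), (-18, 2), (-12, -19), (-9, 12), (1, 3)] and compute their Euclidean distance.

Computing all pairwise distances among 5 points:

d((7, -6), (-18, 2)) = 26.2488
d((7, -6), (-12, -19)) = 23.0217
d((7, -6), (-9, 12)) = 24.0832
d((7, -6), (1, 3)) = 10.8167 <-- minimum
d((-18, 2), (-12, -19)) = 21.8403
d((-18, 2), (-9, 12)) = 13.4536
d((-18, 2), (1, 3)) = 19.0263
d((-12, -19), (-9, 12)) = 31.1448
d((-12, -19), (1, 3)) = 25.5539
d((-9, 12), (1, 3)) = 13.4536

Closest pair: (7, -6) and (1, 3) with distance 10.8167

The closest pair is (7, -6) and (1, 3) with Euclidean distance 10.8167. For 5 points, brute-force pairwise comparison is shown above. For large n, the divide-and-conquer algorithm (sort by x, recurse on halves, check the dividing strip) achieves O(n log n).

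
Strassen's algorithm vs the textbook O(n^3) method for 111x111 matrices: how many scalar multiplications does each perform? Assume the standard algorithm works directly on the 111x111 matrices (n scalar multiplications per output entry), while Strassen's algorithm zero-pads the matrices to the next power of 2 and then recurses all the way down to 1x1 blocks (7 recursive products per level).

Matrix multiplication for 111x111 matrices:

Strassen's algorithm requires power-of-2 dimensions. Pad 111x111 to 128x128 (next power of 2).

Standard algorithm: 111^3 = 1367631 multiplications
Strassen's algorithm: 7^(log2(128)) = 7^7 = 823543 multiplications
Savings: 1367631 - 823543 = 544088 multiplications

Standard: 1367631 multiplications (111^3). Strassen: 823543 multiplications (7^7, after padding to 128x128). Strassen reduces 8 recursive multiplications to 7 at each level.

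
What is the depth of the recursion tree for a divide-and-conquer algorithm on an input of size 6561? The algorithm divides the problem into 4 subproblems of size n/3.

For divide and conquer with division factor 3:

Problem sizes at each level:
Level 0: 6561
Level 1: 2187
Level 2: 729
Level 3: 243
Level 4: 81
Level 5: 27
Level 6: 9
Level 7: 3
Level 8: 1

The root is level 0 and the size-1 base case is level 8 (the tree spans levels 0 through 8, i.e. 9 levels counting the root), so the depth is the number of divisions: log_3(6561) = 8

The recursion tree depth is log_3(6561) = 8. At each level, the problem size is divided by 3, so it takes 8 divisions to reduce to a base case of size 1. The algorithm makes 4 recursive calls at each level.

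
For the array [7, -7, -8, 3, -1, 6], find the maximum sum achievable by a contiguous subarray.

Using Kadane's algorithm on [7, -7, -8, 3, -1, 6]:

Scanning through the array:
Position 1 (value -7): max_ending_here = 0, max_so_far = 7
Position 2 (value -8): max_ending_here = -8, max_so_far = 7
Position 3 (value 3): max_ending_here = 3, max_so_far = 7
Position 4 (value -1): max_ending_here = 2, max_so_far = 7
Position 5 (value 6): max_ending_here = 8, max_so_far = 8

Maximum subarray: [3, -1, 6]
Maximum sum: 8

The maximum subarray is [3, -1, 6] with sum 8. This subarray runs from index 3 to index 5.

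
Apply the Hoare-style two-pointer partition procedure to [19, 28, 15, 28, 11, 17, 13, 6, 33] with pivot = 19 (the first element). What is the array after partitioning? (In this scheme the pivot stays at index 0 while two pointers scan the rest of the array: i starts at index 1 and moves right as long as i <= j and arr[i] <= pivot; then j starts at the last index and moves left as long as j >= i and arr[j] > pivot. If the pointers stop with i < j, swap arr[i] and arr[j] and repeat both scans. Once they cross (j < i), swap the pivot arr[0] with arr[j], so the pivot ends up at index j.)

Hoare-style two-pointer partition with pivot = 19:

Initial array: [19, 28, 15, 28, 11, 17, 13, 6, 33]

Pointers start at i = 1, j = 8.
i stops at index 1 (arr[1]=28 > 19), j stops at index 7 (arr[7]=6 <= 19): swap arr[1] and arr[7], array becomes [19, 6, 15, 28, 11, 17, 13, 28, 33]
i stops at index 3 (arr[3]=28 > 19), j stops at index 6 (arr[6]=13 <= 19): swap arr[3] and arr[6], array becomes [19, 6, 15, 13, 11, 17, 28, 28, 33]
i ends at 6, j ends at 5: the pointers have crossed (j < i), so scanning stops.

Swap pivot arr[0] with arr[5] to place pivot at position 5: [17, 6, 15, 13, 11, 19, 28, 28, 33]
Pivot position: 5

After partitioning with pivot 19, the array becomes [17, 6, 15, 13, 11, 19, 28, 28, 33]. The pivot is placed at index 5. All elements to the left of the pivot are <= 19, and all elements to the right are > 19.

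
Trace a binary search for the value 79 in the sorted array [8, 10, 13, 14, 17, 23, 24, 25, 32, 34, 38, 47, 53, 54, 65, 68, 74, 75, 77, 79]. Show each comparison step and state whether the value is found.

Binary search for 79 in [8, 10, 13, 14, 17, 23, 24, 25, 32, 34, 38, 47, 53, 54, 65, 68, 74, 75, 77, 79]:

lo=0, hi=19, mid=9, arr[mid]=34 -> 34 < 79, search right half
lo=10, hi=19, mid=14, arr[mid]=65 -> 65 < 79, search right half
lo=15, hi=19, mid=17, arr[mid]=75 -> 75 < 79, search right half
lo=18, hi=19, mid=18, arr[mid]=77 -> 77 < 79, search right half
lo=19, hi=19, mid=19, arr[mid]=79 -> Found target at index 19!

Binary search finds 79 at index 19 after 5 comparisons. The search repeatedly halves the search space by comparing with the middle element.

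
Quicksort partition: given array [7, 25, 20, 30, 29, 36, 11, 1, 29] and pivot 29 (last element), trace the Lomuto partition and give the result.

Lomuto partition with pivot = 29:

Initial array: [7, 25, 20, 30, 29, 36, 11, 1, 29]

arr[0]=7 <= 29: swap with position 0, array becomes [7, 25, 20, 30, 29, 36, 11, 1, 29]
arr[1]=25 <= 29: swap with position 1, array becomes [7, 25, 20, 30, 29, 36, 11, 1, 29]
arr[2]=20 <= 29: swap with position 2, array becomes [7, 25, 20, 30, 29, 36, 11, 1, 29]
arr[3]=30 > 29: no swap
arr[4]=29 <= 29: swap with position 3, array becomes [7, 25, 20, 29, 30, 36, 11, 1, 29]
arr[5]=36 > 29: no swap
arr[6]=11 <= 29: swap with position 4, array becomes [7, 25, 20, 29, 11, 36, 30, 1, 29]
arr[7]=1 <= 29: swap with position 5, array becomes [7, 25, 20, 29, 11, 1, 30, 36, 29]

Place pivot at position 6: [7, 25, 20, 29, 11, 1, 29, 36, 30]
Pivot position: 6

After partitioning with pivot 29, the array becomes [7, 25, 20, 29, 11, 1, 29, 36, 30]. The pivot is placed at index 6. All elements to the left of the pivot are <= 29, and all elements to the right are > 29.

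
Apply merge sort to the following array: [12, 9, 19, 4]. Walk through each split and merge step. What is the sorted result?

Merge sort trace:

Split: [12, 9, 19, 4] -> [12, 9] and [19, 4]
  Split: [12, 9] -> [12] and [9]
  Merge: [12] + [9] -> [9, 12]
  Split: [19, 4] -> [19] and [4]
  Merge: [19] + [4] -> [4, 19]
Merge: [9, 12] + [4, 19] -> [4, 9, 12, 19]

Final sorted array: [4, 9, 12, 19]

The merge sort proceeds by recursively splitting the array and merging sorted halves.
After all merges, the sorted array is [4, 9, 12, 19].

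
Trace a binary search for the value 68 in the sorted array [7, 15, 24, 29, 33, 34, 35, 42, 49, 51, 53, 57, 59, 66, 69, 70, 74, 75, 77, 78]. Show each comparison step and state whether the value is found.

Binary search for 68 in [7, 15, 24, 29, 33, 34, 35, 42, 49, 51, 53, 57, 59, 66, 69, 70, 74, 75, 77, 78]:

lo=0, hi=19, mid=9, arr[mid]=51 -> 51 < 68, search right half
lo=10, hi=19, mid=14, arr[mid]=69 -> 69 > 68, search left half
lo=10, hi=13, mid=11, arr[mid]=57 -> 57 < 68, search right half
lo=12, hi=13, mid=12, arr[mid]=59 -> 59 < 68, search right half
lo=13, hi=13, mid=13, arr[mid]=66 -> 66 < 68, search right half
lo=14 > hi=13, target 68 not found

Binary search determines that 68 is not in the array after 5 comparisons. The search space was exhausted without finding the target.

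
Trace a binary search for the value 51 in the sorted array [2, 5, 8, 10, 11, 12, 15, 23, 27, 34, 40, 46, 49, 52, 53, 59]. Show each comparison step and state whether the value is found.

Binary search for 51 in [2, 5, 8, 10, 11, 12, 15, 23, 27, 34, 40, 46, 49, 52, 53, 59]:

lo=0, hi=15, mid=7, arr[mid]=23 -> 23 < 51, search right half
lo=8, hi=15, mid=11, arr[mid]=46 -> 46 < 51, search right half
lo=12, hi=15, mid=13, arr[mid]=52 -> 52 > 51, search left half
lo=12, hi=12, mid=12, arr[mid]=49 -> 49 < 51, search right half
lo=13 > hi=12, target 51 not found

Binary search determines that 51 is not in the array after 4 comparisons. The search space was exhausted without finding the target.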